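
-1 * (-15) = 15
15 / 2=7.50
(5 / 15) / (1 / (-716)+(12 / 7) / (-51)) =-85204 / 8949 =-9.52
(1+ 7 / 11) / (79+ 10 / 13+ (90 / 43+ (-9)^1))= 5031 / 224015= 0.02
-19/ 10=-1.90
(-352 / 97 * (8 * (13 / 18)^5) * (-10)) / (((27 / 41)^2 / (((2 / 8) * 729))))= 137311577260 / 5727753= 23973.03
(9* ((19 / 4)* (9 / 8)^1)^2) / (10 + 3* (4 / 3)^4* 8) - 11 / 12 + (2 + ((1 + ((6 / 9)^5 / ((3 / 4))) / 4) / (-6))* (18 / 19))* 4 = 5431985057 / 576792576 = 9.42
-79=-79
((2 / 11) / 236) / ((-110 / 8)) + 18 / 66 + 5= 188208 / 35695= 5.27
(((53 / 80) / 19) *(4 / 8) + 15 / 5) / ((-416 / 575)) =-1054895 / 252928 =-4.17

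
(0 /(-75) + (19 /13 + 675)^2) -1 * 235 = 77294721 /169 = 457365.21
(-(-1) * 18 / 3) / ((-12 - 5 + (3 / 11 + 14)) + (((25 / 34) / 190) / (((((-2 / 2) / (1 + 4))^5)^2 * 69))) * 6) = 980628 / 536663635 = 0.00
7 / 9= 0.78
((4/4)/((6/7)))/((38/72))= 42/19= 2.21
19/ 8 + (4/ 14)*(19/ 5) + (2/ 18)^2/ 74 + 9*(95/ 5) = 146400593/ 839160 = 174.46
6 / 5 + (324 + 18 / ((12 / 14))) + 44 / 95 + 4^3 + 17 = 40628 / 95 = 427.66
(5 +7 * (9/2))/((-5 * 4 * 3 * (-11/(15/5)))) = 73/440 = 0.17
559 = 559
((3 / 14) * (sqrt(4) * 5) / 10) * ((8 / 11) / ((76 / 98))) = 42 / 209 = 0.20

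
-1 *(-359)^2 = -128881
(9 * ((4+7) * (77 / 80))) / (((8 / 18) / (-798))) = -27374193 / 160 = -171088.71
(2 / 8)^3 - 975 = -62399 / 64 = -974.98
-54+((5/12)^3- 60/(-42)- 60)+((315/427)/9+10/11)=-905045579/8116416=-111.51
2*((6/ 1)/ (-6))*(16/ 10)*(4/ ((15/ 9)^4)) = -5184/ 3125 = -1.66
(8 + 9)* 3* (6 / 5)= 306 / 5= 61.20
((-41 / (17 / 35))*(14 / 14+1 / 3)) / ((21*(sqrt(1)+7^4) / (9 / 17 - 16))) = 0.03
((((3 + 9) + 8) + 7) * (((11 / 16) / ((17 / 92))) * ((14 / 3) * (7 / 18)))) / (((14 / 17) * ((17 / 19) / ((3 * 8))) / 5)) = 504735 / 17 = 29690.29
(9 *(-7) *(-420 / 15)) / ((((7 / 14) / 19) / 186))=12467952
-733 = -733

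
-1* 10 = -10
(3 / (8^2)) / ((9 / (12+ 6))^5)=3 / 2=1.50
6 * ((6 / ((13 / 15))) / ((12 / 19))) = 855 / 13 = 65.77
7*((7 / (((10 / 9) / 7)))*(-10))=-3087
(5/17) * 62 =310/17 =18.24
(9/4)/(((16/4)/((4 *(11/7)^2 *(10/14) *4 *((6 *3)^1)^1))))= 98010/343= 285.74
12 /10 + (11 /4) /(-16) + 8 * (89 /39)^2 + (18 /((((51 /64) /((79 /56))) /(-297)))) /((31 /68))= -20717.20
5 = 5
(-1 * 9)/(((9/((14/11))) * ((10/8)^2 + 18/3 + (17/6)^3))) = -6048/144023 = -0.04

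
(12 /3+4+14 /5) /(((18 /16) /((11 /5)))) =528 /25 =21.12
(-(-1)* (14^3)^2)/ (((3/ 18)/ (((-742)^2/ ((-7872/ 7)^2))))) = 793472974441/ 40344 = 19667682.29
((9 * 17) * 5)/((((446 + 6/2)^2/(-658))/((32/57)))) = -5369280/3830419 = -1.40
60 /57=1.05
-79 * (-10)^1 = 790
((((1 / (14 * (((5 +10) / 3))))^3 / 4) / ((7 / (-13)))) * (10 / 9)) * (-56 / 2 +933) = -2353 / 1728720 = -0.00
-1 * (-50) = 50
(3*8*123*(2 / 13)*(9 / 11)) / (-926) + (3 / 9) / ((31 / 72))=0.37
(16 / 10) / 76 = 0.02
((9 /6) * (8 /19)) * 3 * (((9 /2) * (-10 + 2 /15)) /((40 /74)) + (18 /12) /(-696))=-8575641 /55100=-155.64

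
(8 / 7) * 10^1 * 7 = 80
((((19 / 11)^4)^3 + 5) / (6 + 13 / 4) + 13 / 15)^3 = 2474069501022842737774468215701564068735856694955081 / 5284642523731306360924822918803540590944723875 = 468162.13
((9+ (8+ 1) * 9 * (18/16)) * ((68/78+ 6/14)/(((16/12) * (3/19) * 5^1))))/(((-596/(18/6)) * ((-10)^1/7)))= 1080549/2479360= 0.44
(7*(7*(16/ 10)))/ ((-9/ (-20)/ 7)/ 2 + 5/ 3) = 65856/ 1427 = 46.15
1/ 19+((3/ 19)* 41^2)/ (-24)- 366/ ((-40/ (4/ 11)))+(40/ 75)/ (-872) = -4198949/ 546744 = -7.68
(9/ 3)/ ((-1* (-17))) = 3/ 17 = 0.18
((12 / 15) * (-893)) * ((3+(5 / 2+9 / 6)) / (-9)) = 555.64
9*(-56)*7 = -3528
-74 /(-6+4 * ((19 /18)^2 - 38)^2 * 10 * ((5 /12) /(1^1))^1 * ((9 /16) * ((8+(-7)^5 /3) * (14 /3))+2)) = 31072896 /139809195798299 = 0.00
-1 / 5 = -0.20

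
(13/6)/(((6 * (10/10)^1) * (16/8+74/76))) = 247/2034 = 0.12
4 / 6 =2 / 3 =0.67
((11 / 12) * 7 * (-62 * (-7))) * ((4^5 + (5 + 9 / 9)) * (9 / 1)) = 25815405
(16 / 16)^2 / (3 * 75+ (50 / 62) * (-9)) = 31 / 6750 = 0.00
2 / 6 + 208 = 625 / 3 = 208.33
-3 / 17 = -0.18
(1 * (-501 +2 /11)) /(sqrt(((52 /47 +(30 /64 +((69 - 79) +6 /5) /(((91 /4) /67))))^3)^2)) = -1765429873249882112000 /50839865838232240059587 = -0.03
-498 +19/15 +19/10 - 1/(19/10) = -56471/114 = -495.36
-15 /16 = -0.94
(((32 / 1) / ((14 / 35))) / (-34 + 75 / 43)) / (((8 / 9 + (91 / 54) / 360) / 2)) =-133747200 / 24093577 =-5.55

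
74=74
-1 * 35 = -35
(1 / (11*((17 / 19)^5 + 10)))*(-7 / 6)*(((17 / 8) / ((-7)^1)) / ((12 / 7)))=42093683 / 23697406656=0.00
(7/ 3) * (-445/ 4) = -3115/ 12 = -259.58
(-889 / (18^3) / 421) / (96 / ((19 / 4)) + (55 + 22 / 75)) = -422275 / 88056693432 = -0.00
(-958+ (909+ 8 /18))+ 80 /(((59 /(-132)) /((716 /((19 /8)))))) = -544878997 /10089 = -54007.24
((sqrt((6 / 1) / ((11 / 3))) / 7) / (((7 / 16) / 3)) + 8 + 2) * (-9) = -90-1296 * sqrt(22) / 539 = -101.28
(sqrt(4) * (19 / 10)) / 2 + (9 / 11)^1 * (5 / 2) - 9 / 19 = 3628 / 1045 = 3.47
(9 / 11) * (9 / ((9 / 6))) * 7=378 / 11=34.36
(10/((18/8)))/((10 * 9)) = 4/81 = 0.05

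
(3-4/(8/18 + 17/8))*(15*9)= 194.84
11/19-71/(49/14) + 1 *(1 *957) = 124660/133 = 937.29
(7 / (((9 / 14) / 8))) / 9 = 784 / 81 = 9.68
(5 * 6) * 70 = 2100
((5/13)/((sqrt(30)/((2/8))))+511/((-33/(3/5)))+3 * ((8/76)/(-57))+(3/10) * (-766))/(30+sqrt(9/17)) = -53802280/6746729 -sqrt(510)/1590264+85 * sqrt(30)/795132+316484 * sqrt(17)/6746729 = -7.78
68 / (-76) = -17 / 19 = -0.89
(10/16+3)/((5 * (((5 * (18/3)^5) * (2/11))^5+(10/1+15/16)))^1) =9340958/227442304239437611148919625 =0.00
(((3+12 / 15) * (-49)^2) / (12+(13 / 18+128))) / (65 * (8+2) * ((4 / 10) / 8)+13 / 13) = 1642284 / 848555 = 1.94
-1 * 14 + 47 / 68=-905 / 68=-13.31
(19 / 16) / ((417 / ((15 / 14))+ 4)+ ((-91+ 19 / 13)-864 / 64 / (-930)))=38285 / 9790516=0.00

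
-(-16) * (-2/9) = -32/9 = -3.56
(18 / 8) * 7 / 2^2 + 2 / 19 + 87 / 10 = 19369 / 1520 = 12.74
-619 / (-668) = 619 / 668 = 0.93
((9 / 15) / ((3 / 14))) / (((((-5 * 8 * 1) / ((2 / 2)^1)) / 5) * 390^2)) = -0.00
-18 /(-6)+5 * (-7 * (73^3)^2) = -5296697920112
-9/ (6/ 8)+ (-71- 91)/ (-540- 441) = -1290/ 109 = -11.83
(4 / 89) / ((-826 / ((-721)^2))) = -148526 / 5251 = -28.29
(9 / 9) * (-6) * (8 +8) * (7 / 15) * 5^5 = -140000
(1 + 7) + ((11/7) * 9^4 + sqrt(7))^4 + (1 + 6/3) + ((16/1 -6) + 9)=1503654951243456 * sqrt(7)/343 + 27130079304388363738/2401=11311090122365202.71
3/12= 1/4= 0.25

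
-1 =-1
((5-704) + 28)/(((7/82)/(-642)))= 35324124/7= 5046303.43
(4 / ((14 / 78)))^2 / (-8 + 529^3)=0.00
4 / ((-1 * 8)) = -0.50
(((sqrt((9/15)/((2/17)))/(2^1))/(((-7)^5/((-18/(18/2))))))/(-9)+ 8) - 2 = 6 - sqrt(510)/1512630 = 6.00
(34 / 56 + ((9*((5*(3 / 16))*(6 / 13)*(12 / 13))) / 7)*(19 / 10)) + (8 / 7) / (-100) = 92949 / 59150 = 1.57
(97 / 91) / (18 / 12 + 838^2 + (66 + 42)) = 194 / 127828337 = 0.00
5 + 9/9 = 6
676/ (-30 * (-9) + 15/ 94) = 63544/ 25395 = 2.50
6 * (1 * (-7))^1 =-42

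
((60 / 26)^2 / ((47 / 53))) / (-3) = -15900 / 7943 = -2.00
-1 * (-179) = 179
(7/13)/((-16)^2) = 7/3328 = 0.00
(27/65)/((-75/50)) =-18/65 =-0.28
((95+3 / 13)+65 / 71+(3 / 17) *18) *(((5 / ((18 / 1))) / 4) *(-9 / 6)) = -2597455 / 251056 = -10.35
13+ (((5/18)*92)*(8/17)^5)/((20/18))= 19211805/1419857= 13.53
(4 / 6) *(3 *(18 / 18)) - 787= -785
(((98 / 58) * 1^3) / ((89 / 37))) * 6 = 10878 / 2581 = 4.21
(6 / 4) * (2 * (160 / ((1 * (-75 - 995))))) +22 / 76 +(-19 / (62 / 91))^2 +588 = 10671422995 / 7814852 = 1365.53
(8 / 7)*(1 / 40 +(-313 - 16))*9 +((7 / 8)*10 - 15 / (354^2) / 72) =-355270108279 / 105265440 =-3374.99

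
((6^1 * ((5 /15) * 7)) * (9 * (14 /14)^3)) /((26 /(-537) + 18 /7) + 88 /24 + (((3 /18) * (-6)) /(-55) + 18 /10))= 5209974 /331117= 15.73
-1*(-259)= 259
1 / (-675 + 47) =-1 / 628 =-0.00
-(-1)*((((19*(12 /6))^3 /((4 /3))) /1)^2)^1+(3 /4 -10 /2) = 6774606847 /4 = 1693651711.75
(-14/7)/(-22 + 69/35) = 70/701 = 0.10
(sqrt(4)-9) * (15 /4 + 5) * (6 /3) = -245 /2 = -122.50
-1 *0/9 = 0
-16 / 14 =-1.14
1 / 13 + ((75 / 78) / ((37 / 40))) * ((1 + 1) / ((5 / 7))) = 1437 / 481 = 2.99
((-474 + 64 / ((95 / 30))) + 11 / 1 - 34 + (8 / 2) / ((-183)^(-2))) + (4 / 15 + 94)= 38068441 / 285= 133573.48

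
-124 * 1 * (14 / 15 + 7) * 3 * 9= -132804 / 5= -26560.80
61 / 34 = 1.79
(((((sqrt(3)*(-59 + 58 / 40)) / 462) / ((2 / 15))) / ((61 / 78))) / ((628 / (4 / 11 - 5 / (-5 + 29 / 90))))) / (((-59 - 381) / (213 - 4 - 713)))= -1340071317*sqrt(3) / 429318522160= -0.01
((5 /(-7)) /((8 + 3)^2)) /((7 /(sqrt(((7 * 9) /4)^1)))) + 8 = 8 - 15 * sqrt(7) /11858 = 8.00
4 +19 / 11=63 / 11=5.73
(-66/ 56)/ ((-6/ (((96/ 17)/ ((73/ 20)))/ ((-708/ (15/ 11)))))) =-300/ 512533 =-0.00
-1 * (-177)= 177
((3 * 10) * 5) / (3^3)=50 / 9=5.56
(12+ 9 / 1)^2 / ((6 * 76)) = 147 / 152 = 0.97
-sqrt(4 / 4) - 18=-19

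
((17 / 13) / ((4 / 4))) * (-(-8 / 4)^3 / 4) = 34 / 13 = 2.62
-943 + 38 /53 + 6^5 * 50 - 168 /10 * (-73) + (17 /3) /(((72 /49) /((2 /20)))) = 44542393861 /114480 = 389084.50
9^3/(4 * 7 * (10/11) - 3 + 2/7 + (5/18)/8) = 8083152/252529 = 32.01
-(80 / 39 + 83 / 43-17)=21832 / 1677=13.02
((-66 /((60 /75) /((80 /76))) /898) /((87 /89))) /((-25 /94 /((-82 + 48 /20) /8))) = -9156587 /2473990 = -3.70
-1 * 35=-35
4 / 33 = 0.12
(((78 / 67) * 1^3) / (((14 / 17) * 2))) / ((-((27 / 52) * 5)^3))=-15537184 / 384638625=-0.04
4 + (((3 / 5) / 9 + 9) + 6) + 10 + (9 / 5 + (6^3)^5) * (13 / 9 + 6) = 52503989944957 / 15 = 3500265996330.47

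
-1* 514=-514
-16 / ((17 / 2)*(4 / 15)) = -7.06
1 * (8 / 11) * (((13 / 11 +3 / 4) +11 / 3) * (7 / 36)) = 5173 / 6534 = 0.79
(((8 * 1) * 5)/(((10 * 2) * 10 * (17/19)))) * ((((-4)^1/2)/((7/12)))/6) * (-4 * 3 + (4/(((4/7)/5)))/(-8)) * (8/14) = 4978/4165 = 1.20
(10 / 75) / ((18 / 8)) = 8 / 135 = 0.06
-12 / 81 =-4 / 27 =-0.15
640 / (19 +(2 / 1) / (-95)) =60800 / 1803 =33.72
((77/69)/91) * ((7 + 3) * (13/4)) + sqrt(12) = 55/138 + 2 * sqrt(3) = 3.86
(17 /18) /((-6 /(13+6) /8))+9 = -403 /27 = -14.93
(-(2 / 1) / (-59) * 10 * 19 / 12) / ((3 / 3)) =95 / 177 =0.54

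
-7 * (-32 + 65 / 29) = 6041 / 29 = 208.31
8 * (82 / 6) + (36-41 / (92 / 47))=34331 / 276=124.39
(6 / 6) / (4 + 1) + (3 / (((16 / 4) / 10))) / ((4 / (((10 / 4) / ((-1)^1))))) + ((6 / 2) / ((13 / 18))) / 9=-4187 / 1040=-4.03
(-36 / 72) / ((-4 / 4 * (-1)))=-1 / 2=-0.50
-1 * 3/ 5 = -3/ 5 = -0.60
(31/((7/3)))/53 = 93/371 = 0.25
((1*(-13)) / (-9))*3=13 / 3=4.33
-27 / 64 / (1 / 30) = -405 / 32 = -12.66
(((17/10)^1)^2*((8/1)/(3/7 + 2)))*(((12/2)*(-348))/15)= -165648/125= -1325.18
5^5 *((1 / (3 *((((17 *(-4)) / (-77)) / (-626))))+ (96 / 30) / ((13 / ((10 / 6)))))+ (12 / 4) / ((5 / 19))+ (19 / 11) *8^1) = -9601958125 / 14586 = -658299.61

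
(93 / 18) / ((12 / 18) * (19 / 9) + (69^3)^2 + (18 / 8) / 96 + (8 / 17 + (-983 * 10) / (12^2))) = 303552 / 6340407913435985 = 0.00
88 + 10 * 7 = 158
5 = 5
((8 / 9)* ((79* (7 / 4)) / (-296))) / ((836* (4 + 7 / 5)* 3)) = -0.00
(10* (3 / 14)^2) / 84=0.01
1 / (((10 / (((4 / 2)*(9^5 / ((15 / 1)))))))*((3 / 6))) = 39366 / 25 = 1574.64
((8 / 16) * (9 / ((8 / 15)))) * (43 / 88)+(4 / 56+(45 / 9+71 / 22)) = 122427 / 9856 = 12.42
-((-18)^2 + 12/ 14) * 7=-2274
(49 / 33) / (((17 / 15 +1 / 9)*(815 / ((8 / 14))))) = 3 / 3586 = 0.00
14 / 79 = 0.18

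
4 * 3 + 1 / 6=73 / 6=12.17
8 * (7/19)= 56/19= 2.95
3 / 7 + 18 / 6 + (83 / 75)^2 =183223 / 39375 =4.65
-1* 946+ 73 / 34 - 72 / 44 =-353613 / 374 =-945.49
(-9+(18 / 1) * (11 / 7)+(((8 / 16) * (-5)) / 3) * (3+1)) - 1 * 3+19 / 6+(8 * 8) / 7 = 1061 / 42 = 25.26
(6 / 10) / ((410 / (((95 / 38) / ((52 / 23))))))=69 / 42640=0.00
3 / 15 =0.20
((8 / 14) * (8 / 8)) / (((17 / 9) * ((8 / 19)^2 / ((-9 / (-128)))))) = 29241 / 243712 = 0.12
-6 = -6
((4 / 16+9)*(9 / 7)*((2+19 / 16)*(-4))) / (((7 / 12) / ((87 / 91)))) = -4432563 / 17836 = -248.52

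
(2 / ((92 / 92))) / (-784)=-1 / 392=-0.00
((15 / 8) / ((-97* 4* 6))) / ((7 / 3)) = -15 / 43456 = -0.00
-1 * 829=-829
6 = 6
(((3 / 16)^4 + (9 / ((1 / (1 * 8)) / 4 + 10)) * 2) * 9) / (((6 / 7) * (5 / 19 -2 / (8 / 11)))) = -79746667 / 10518528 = -7.58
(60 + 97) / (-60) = -157 / 60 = -2.62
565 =565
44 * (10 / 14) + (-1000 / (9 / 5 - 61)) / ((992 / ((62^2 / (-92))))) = 5855415 / 190624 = 30.72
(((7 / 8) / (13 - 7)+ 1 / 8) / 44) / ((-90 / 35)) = -91 / 38016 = -0.00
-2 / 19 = -0.11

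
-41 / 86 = -0.48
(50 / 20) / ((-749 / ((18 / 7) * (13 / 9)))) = -65 / 5243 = -0.01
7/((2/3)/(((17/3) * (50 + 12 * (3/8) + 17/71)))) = 924987/284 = 3257.00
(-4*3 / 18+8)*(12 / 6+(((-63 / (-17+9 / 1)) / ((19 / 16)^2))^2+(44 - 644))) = -1625089444 / 390963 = -4156.63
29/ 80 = 0.36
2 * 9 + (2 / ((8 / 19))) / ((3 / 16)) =43.33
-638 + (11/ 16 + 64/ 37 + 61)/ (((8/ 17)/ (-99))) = -66206437/ 4736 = -13979.40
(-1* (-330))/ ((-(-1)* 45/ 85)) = 1870/ 3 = 623.33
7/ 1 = 7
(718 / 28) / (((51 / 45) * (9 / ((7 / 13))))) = 1795 / 1326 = 1.35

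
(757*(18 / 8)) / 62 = 6813 / 248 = 27.47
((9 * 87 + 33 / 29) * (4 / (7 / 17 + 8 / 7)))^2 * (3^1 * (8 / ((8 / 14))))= 196835808250368 / 1151329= 170963997.48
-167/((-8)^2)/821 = -167/52544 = -0.00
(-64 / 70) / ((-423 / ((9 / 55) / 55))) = 32 / 4976125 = 0.00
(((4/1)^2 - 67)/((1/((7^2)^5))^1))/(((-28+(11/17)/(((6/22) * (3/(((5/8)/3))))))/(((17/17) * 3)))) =1552661792.69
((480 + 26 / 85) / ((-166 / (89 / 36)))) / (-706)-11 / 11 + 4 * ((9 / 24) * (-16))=-4480930243 / 179309880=-24.99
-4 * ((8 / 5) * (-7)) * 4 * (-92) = -82432 / 5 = -16486.40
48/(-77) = -48/77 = -0.62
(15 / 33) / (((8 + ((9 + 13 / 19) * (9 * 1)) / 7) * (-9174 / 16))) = -133 / 3431076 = -0.00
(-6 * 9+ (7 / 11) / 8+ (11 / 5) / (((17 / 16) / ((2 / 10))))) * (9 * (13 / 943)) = -234133029 / 35268200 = -6.64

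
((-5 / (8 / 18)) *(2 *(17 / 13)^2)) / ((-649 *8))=13005 / 1754896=0.01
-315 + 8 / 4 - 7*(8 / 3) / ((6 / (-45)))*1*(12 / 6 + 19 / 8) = 599 / 2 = 299.50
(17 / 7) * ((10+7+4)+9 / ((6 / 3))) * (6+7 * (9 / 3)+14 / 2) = 2105.57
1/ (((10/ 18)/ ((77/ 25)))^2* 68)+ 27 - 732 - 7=-756019751/ 1062500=-711.55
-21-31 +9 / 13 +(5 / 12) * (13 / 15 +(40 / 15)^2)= -67369 / 1404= -47.98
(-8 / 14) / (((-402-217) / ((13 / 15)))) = 0.00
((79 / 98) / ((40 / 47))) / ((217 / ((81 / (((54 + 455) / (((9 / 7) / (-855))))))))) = -300753 / 287928880400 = -0.00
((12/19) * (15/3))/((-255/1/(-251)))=1004/323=3.11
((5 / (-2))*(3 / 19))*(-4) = 30 / 19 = 1.58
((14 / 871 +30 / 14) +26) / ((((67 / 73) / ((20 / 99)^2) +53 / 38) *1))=95250838000 / 80788133881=1.18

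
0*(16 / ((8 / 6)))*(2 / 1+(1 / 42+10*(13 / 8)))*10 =0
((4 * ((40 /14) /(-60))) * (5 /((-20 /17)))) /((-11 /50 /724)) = -615400 /231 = -2664.07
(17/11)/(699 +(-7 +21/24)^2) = 1088/518507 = 0.00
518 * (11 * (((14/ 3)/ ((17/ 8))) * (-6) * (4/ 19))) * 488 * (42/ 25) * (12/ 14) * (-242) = 21705417474048/ 8075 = 2687977396.17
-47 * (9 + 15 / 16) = -7473 / 16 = -467.06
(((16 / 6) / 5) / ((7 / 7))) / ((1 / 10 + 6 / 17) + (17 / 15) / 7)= 1904 / 2195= 0.87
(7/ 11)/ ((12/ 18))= 21/ 22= 0.95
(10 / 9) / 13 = 10 / 117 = 0.09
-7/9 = -0.78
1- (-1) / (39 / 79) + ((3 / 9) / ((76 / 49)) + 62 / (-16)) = -3761 / 5928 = -0.63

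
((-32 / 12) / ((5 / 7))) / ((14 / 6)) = -8 / 5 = -1.60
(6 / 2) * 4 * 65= 780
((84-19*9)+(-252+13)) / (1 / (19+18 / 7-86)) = 147026 / 7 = 21003.71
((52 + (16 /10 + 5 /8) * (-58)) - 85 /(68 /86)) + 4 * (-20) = -264.55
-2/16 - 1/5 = -13/40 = -0.32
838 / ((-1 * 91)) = -838 / 91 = -9.21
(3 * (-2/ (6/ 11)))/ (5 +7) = -11/ 12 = -0.92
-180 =-180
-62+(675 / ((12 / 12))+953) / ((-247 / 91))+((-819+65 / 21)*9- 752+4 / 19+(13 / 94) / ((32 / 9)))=-3503233591 / 400064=-8756.68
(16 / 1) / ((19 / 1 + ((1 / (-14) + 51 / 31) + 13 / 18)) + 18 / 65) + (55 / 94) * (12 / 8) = 833714445 / 514850972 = 1.62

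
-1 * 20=-20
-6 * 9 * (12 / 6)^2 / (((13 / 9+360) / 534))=-1038096 / 3253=-319.12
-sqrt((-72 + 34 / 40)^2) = -1423 / 20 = -71.15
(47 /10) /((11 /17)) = 799 /110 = 7.26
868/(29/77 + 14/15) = 1002540/1513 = 662.62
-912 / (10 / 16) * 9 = -65664 / 5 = -13132.80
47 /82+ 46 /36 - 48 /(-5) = 21127 /1845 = 11.45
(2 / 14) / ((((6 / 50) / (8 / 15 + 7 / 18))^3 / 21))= 71473375 / 52488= 1361.71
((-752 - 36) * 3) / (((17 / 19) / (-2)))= 89832 / 17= 5284.24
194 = 194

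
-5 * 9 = -45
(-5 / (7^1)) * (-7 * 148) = 740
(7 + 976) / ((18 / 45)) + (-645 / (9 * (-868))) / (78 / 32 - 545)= 2457.50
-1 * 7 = -7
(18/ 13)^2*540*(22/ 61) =3849120/ 10309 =373.37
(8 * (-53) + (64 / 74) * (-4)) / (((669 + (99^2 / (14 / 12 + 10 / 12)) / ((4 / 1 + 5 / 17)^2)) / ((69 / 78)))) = -646173224 / 1597351457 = -0.40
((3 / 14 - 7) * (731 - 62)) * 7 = -63555 / 2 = -31777.50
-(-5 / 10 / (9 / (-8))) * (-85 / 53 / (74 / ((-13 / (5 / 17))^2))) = 1660594 / 88245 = 18.82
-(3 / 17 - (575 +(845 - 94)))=22539 / 17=1325.82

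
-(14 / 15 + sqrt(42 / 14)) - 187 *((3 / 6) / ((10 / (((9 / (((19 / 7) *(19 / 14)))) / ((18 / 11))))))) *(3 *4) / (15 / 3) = -932407 / 27075 - sqrt(3) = -36.17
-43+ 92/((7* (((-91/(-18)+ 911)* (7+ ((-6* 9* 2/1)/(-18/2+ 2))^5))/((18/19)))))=-197942307717225913/4603309483460347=-43.00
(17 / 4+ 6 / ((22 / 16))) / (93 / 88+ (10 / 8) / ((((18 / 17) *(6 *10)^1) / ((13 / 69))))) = 5648616 / 695467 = 8.12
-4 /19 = -0.21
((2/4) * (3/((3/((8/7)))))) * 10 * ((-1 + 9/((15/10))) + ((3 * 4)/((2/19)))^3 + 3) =59262080/7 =8466011.43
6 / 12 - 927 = -1853 / 2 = -926.50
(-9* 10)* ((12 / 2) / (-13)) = 540 / 13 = 41.54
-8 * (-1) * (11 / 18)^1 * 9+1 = 45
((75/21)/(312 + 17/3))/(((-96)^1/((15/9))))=-125/640416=-0.00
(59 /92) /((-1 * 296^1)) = -59 /27232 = -0.00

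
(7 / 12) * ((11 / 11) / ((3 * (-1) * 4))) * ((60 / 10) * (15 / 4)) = -35 / 32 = -1.09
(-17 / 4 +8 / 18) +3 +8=259 / 36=7.19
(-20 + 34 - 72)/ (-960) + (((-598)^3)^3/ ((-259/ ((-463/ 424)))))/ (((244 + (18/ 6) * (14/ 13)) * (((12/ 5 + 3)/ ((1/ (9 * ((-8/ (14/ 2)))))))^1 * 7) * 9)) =367887487161868993127748327949/ 7718986406880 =47660077083950771.41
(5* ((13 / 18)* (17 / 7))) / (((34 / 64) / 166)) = 172640 / 63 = 2740.32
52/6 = 26/3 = 8.67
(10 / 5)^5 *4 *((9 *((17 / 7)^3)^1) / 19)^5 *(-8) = -173079776019049587467117568 / 11755432307208352357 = -14723386.73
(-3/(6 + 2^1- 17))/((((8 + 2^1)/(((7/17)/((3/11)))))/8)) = 0.40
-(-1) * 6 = 6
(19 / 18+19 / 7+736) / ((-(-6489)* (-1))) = -93211 / 817614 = -0.11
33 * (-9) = -297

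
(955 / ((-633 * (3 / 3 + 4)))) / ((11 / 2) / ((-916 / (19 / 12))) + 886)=-1399648 / 4109776765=-0.00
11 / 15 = 0.73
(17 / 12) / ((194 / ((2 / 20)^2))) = 0.00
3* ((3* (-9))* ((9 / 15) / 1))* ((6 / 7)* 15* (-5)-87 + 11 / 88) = 7346.41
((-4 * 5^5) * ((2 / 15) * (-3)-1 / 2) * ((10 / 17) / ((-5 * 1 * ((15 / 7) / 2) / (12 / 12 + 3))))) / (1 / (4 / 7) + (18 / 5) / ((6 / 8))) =-1680000 / 2227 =-754.38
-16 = -16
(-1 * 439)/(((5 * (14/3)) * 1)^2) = -3951/4900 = -0.81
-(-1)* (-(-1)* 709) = 709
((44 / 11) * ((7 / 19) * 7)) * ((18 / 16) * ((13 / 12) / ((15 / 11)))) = 7007 / 760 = 9.22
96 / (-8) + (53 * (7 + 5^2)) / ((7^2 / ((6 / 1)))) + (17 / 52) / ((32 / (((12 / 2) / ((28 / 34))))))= 15960501 / 81536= 195.75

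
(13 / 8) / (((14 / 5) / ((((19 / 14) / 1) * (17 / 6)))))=2.23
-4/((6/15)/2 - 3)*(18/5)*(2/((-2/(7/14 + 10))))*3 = -162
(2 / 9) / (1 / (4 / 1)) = 8 / 9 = 0.89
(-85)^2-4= 7221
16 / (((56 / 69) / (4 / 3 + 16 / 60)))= 1104 / 35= 31.54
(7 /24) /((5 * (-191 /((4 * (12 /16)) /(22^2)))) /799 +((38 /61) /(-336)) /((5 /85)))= -2388211 /1579201597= -0.00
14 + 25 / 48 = 697 / 48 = 14.52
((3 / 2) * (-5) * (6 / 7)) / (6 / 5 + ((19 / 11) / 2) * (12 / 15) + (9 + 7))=-825 / 2296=-0.36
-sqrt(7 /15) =-sqrt(105) /15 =-0.68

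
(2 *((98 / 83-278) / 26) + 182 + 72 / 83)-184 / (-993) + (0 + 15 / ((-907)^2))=142578390006035 / 881424803103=161.76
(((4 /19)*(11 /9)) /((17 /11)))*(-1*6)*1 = -968 /969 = -1.00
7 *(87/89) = 6.84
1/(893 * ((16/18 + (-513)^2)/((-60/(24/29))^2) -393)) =-189225/57947938937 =-0.00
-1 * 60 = -60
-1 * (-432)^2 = -186624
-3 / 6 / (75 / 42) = -7 / 25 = -0.28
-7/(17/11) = -77/17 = -4.53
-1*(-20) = 20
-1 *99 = -99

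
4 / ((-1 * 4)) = -1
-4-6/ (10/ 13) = -59/ 5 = -11.80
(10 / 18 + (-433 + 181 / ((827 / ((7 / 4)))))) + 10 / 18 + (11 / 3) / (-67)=-860844295 / 1994724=-431.56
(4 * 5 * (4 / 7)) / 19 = 80 / 133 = 0.60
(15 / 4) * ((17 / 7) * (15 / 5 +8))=2805 / 28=100.18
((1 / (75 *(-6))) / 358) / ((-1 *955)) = 0.00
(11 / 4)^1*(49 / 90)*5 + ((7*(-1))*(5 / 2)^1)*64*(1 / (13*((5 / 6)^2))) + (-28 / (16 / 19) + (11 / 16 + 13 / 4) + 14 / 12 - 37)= -1700911 / 9360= -181.72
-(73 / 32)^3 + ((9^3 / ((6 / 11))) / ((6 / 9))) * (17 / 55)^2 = 1618919077 / 9011200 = 179.66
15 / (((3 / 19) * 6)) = 95 / 6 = 15.83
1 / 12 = 0.08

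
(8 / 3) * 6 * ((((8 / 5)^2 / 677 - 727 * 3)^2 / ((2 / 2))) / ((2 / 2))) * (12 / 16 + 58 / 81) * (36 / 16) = 25889328186010099 / 103124025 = 251050404.46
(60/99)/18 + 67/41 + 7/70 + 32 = 4111907/121770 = 33.77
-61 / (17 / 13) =-793 / 17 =-46.65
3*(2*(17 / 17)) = 6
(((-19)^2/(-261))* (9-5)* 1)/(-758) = 722/98919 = 0.01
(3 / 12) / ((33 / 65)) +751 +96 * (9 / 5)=610033 / 660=924.29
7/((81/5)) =35/81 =0.43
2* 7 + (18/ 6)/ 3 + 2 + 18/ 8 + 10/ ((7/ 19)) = 1299/ 28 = 46.39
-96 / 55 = -1.75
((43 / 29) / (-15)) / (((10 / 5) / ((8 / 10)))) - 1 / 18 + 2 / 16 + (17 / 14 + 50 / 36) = 106903 / 40600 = 2.63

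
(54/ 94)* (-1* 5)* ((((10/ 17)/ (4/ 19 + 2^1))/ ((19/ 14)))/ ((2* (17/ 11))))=-2475/ 13583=-0.18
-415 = -415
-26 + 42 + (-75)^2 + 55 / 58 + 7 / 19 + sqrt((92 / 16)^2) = 12448339 / 2204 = 5648.07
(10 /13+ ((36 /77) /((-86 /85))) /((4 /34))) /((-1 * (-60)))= -27191 /516516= -0.05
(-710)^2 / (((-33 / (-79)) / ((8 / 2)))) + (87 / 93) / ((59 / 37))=291351687809 / 60357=4827139.98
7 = 7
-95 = -95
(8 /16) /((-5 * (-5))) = 1 /50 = 0.02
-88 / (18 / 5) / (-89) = 220 / 801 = 0.27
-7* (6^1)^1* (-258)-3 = 10833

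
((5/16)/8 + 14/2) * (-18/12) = -2703/256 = -10.56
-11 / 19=-0.58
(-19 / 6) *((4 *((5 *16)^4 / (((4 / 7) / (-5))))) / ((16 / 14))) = 11916800000 / 3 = 3972266666.67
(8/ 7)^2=64/ 49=1.31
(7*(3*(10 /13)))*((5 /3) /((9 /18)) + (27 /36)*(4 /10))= 763 /13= 58.69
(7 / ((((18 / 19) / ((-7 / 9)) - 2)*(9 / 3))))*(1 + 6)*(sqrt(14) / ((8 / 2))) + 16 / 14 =8 / 7 - 6517*sqrt(14) / 5136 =-3.60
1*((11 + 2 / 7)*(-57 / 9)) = -1501 / 21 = -71.48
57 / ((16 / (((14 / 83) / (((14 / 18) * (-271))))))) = -513 / 179944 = -0.00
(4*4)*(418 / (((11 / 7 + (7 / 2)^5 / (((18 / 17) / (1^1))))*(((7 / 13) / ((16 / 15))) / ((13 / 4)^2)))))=2821158912 / 10031845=281.22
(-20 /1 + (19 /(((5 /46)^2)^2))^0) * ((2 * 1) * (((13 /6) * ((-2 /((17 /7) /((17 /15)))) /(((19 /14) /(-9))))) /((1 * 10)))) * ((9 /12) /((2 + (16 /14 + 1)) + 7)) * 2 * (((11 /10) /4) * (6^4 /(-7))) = 43659 /125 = 349.27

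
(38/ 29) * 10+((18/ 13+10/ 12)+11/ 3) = 14317/ 754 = 18.99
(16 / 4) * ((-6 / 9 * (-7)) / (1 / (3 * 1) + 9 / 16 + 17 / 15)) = 4480 / 487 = 9.20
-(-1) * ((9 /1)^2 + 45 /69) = 1878 /23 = 81.65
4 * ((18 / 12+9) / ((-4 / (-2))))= 21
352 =352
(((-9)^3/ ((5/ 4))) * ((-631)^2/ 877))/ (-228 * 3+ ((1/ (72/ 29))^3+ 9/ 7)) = 3033484410894336/ 7821004741565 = 387.86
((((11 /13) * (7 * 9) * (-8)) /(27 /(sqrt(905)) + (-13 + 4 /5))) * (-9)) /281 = -1.21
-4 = -4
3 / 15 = 1 / 5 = 0.20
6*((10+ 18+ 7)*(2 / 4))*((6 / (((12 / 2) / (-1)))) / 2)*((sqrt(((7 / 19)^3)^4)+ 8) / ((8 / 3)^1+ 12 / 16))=-237185359110 / 1928881121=-122.97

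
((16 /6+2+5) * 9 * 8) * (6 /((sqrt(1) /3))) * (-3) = -37584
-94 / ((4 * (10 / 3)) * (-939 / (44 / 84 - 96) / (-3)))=18847 / 8764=2.15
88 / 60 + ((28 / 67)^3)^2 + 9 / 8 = 28190383691039 / 10855005860280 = 2.60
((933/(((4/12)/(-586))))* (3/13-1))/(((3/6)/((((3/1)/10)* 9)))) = 88571556/13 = 6813196.62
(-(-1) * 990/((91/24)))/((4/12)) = 71280/91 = 783.30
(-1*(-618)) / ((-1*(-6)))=103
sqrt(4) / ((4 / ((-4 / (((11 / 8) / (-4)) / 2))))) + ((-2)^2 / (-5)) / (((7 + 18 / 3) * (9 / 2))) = 74792 / 6435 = 11.62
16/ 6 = 8/ 3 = 2.67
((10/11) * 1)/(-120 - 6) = -5/693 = -0.01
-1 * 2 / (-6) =1 / 3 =0.33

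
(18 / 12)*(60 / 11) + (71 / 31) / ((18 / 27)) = 7923 / 682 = 11.62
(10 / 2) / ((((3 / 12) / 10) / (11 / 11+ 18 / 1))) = 3800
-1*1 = -1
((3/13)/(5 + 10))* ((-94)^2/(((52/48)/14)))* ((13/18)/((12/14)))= 865928/585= 1480.22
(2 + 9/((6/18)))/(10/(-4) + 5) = 58/5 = 11.60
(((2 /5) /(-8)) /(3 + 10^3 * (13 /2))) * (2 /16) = -0.00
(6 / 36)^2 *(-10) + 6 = 103 / 18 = 5.72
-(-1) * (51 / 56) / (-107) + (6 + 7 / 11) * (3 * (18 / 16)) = 737859 / 32956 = 22.39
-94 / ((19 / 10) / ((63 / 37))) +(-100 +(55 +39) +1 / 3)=-189611 / 2109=-89.91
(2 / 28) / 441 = 1 / 6174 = 0.00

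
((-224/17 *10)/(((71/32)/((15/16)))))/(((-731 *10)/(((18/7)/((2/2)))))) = 17280/882317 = 0.02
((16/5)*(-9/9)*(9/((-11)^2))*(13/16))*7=-1.35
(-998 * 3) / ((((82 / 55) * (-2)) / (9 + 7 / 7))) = 411675 / 41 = 10040.85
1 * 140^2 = 19600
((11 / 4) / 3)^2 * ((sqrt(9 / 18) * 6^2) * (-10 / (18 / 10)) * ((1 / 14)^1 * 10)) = -84.88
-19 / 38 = -1 / 2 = -0.50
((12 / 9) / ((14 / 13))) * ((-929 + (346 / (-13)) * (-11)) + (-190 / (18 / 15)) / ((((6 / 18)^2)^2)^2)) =-1286952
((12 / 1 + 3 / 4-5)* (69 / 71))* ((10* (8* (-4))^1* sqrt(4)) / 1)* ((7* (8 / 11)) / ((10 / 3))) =-5749632 / 781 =-7361.88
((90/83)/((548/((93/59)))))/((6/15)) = 20925/2683556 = 0.01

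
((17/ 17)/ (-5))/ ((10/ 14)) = -7/ 25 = -0.28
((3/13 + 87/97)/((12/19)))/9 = 1501/7566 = 0.20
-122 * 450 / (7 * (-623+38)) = 1220 / 91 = 13.41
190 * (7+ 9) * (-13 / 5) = -7904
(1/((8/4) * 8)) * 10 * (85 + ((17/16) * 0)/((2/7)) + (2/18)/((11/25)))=5275/99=53.28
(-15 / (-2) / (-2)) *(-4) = 15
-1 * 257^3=-16974593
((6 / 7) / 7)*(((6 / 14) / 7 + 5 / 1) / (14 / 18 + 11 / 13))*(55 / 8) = 119691 / 45619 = 2.62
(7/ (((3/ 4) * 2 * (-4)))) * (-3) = 7/ 2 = 3.50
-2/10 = -1/5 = -0.20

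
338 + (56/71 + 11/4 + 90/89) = 8658293/25276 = 342.55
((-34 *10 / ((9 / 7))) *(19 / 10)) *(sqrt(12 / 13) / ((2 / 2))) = -482.73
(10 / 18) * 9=5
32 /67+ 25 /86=4427 /5762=0.77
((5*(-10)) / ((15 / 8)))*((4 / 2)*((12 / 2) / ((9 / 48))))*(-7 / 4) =2986.67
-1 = -1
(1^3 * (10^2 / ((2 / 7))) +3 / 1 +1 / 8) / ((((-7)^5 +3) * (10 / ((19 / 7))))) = -10735 / 1882048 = -0.01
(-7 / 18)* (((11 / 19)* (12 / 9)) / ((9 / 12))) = -616 / 1539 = -0.40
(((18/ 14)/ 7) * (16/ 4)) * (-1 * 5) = -180/ 49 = -3.67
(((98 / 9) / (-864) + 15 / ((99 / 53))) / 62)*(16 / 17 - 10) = -2400307 / 2048976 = -1.17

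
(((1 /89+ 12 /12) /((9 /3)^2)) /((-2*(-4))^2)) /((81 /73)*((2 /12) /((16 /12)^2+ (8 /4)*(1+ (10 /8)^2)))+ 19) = 0.00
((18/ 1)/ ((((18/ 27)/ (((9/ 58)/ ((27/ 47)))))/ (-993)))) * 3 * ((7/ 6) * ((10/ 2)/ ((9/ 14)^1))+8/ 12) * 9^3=-8948090817/ 58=-154277427.88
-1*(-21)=21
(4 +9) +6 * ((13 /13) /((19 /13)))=325 /19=17.11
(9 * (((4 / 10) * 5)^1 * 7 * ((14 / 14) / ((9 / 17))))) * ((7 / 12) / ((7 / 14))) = 833 / 3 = 277.67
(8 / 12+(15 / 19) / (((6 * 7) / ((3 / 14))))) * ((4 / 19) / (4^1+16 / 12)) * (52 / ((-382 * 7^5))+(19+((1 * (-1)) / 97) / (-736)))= 32627408808036253 / 64862902773648896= 0.50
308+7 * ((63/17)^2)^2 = 1628.28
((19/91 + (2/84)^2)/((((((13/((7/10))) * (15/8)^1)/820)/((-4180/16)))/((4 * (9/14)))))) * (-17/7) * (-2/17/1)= -164559076/173901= -946.28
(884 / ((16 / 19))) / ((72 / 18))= 4199 / 16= 262.44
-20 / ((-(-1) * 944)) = -5 / 236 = -0.02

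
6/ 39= 2/ 13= 0.15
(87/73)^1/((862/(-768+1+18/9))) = -66555/62926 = -1.06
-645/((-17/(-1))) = -645/17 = -37.94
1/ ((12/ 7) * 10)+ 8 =967/ 120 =8.06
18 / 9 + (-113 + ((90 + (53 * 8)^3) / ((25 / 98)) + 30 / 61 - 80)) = 455673440967 / 1525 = 298802256.37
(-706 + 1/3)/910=-2117/2730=-0.78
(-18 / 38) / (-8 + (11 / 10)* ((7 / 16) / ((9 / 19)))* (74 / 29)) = 187920 / 2145271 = 0.09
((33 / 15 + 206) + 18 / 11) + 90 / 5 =12531 / 55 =227.84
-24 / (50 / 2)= -24 / 25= -0.96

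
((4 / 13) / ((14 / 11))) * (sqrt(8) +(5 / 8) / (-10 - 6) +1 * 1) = 1353 / 5824 +44 * sqrt(2) / 91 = 0.92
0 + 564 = 564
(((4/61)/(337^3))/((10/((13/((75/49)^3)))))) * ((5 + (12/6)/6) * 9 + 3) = 0.00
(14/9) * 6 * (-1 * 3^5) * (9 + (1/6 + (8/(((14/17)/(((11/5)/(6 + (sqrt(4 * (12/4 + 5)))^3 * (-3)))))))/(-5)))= -4257312642/204775 - 2585088 * sqrt(2)/204775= -20808.05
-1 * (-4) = 4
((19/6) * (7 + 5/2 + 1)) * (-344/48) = -5719/24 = -238.29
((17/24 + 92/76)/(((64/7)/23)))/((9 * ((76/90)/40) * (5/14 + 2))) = 24653125/2287296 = 10.78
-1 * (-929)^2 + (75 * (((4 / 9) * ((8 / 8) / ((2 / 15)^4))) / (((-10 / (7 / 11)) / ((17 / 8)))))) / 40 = -863397.56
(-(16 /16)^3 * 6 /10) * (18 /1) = -54 /5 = -10.80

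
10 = 10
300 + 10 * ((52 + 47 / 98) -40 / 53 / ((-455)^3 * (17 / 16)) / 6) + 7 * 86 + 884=23534328910493 / 10184512065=2310.80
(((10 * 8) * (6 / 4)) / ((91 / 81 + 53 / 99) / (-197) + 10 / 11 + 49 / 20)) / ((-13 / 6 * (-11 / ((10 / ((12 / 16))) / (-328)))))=-382968000 / 6269499379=-0.06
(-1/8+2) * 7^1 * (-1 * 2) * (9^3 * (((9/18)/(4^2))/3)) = -199.34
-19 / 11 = -1.73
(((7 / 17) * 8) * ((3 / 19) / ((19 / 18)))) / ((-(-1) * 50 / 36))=54432 / 153425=0.35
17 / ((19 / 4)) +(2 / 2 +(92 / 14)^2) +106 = 143153 / 931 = 153.76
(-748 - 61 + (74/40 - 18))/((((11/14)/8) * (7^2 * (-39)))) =22004/5005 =4.40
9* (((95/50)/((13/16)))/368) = 171/2990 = 0.06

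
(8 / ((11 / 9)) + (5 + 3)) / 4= 3.64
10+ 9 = 19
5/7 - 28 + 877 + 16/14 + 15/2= 12017/14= 858.36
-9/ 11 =-0.82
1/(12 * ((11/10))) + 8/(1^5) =533/66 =8.08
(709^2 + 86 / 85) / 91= 3286767 / 595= 5523.98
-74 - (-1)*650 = 576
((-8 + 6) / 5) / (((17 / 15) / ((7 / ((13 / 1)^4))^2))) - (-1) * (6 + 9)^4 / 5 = 140407650351831 / 13867422257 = 10125.00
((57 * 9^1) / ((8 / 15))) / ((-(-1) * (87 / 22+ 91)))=84645 / 8356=10.13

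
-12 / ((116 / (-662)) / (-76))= -150936 / 29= -5204.69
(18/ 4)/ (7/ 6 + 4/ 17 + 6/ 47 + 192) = 21573/ 927781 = 0.02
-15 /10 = -3 /2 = -1.50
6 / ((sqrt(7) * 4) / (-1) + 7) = -8 * sqrt(7) / 21 - 2 / 3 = -1.67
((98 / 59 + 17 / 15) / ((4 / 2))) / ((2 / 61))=150853 / 3540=42.61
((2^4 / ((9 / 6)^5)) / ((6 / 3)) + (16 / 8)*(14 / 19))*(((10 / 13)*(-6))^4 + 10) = 154549777480 / 131866137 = 1172.02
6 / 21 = 2 / 7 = 0.29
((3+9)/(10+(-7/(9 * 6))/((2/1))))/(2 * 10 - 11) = 144/1073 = 0.13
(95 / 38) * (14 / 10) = 7 / 2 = 3.50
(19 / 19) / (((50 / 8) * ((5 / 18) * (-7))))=-72 / 875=-0.08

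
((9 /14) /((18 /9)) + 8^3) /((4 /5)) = 71725 /112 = 640.40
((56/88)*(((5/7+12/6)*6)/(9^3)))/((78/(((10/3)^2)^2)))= 190000/8444007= 0.02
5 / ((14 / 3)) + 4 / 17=311 / 238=1.31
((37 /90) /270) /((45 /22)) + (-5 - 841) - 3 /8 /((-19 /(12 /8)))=-845.97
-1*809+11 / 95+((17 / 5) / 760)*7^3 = -3067929 / 3800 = -807.35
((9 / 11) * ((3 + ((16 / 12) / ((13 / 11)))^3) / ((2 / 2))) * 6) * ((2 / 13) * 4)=4210256 / 314171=13.40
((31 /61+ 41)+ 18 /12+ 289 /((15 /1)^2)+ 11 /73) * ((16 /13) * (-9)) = -492.30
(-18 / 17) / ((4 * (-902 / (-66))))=-0.02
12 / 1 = 12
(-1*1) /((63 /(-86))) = 86 /63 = 1.37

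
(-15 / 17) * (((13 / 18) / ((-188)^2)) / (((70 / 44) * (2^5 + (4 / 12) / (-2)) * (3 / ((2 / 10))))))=-143 / 6025003320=-0.00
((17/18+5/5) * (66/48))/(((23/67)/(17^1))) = 438515/3312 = 132.40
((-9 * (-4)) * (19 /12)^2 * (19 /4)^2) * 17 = 2215457 /64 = 34616.52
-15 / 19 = -0.79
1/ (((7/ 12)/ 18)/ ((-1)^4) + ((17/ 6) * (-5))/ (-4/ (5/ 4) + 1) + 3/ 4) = 2376/ 17159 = 0.14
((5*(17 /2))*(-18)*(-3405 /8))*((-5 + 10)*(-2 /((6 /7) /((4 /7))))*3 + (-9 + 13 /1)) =-5209650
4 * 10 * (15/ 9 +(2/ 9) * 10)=1400/ 9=155.56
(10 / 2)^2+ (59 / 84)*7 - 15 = 179 / 12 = 14.92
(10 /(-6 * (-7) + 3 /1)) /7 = 2 /63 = 0.03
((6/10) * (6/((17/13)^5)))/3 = 2227758/7099285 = 0.31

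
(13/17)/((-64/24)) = -39/136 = -0.29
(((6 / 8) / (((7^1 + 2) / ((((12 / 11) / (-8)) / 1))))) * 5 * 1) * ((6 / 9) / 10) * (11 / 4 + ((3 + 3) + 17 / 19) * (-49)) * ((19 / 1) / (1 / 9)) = 76401 / 352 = 217.05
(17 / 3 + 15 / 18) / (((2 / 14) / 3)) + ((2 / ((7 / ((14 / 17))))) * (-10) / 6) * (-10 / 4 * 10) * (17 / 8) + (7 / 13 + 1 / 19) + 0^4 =157.92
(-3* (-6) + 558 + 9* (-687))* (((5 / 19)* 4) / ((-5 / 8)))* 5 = 897120 / 19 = 47216.84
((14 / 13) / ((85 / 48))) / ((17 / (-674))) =-452928 / 18785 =-24.11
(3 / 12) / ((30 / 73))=73 / 120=0.61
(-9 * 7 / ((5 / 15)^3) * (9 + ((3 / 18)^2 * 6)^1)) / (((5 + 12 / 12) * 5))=-519.75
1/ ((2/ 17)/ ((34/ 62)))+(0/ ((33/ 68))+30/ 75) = 1569/ 310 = 5.06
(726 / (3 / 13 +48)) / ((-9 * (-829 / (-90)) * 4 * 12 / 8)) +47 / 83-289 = -1131355510 / 3921999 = -288.46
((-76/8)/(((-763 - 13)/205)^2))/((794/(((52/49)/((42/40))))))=-51900875/61499181072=-0.00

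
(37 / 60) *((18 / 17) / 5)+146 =124211 / 850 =146.13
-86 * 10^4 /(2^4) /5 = -10750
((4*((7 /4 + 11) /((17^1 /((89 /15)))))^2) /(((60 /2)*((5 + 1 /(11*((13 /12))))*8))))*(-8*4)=-1132703 /545250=-2.08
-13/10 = -1.30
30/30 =1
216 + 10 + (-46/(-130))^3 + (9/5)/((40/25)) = 499090961/2197000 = 227.17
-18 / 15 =-6 / 5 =-1.20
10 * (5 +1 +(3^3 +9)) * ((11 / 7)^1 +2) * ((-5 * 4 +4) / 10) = -2400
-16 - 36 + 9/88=-4567/88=-51.90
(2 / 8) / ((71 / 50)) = 25 / 142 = 0.18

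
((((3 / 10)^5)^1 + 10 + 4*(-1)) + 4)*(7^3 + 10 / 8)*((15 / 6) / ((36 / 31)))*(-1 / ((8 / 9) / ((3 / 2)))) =-128092118823 / 10240000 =-12509.00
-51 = -51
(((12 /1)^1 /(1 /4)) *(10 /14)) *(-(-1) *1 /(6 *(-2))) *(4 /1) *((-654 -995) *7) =131920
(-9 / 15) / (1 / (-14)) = 42 / 5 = 8.40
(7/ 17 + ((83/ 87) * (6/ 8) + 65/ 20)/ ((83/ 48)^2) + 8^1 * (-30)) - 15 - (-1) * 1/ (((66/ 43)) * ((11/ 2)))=-312087628913/ 1232848551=-253.14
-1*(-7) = 7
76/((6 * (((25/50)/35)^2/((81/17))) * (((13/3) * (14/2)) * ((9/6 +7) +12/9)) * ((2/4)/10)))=258552000/13039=19829.13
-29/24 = -1.21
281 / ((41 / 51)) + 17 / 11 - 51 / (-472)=74758537 / 212872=351.19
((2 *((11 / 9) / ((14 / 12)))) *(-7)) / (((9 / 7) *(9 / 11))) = -3388 / 243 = -13.94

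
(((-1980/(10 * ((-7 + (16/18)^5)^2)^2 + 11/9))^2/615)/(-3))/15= -858473681238521122619811284878674192466608/1804543802041324959794836088365564148696700332081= -0.00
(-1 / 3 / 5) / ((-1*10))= 1 / 150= 0.01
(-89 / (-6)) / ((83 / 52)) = 2314 / 249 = 9.29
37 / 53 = 0.70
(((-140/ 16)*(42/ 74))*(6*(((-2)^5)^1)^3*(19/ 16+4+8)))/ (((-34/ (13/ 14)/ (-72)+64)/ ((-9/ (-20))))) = 50167143936/ 558515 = 89822.38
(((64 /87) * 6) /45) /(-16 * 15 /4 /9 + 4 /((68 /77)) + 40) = 2176 /839985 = 0.00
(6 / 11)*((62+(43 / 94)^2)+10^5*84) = 222668849043 / 48598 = 4581852.11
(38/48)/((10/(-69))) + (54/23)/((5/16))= 3773/1840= 2.05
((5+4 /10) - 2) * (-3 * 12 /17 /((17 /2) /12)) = -864 /85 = -10.16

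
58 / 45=1.29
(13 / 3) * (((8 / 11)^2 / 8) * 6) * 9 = 1872 / 121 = 15.47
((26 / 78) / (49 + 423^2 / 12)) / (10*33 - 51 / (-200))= 800 / 11857277367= 0.00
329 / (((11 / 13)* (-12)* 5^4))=-4277 / 82500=-0.05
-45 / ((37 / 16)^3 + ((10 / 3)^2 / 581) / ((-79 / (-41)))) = -76140933120 / 20941092023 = -3.64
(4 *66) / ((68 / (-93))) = -6138 / 17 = -361.06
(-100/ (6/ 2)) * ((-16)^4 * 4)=-26214400/ 3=-8738133.33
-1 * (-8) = 8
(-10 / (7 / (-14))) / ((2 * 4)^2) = 5 / 16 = 0.31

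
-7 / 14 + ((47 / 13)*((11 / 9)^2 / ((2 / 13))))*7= 19864 / 81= 245.23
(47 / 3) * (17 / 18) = 799 / 54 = 14.80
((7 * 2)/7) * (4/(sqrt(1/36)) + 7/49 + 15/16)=2809/56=50.16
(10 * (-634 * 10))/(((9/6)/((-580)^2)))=-42655520000/3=-14218506666.67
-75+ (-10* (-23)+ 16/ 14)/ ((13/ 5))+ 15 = 2630/ 91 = 28.90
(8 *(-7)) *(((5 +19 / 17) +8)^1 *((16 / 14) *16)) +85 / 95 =-4669151 / 323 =-14455.58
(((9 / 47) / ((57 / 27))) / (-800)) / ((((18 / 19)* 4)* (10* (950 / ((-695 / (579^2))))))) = 139 / 21288548480000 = 0.00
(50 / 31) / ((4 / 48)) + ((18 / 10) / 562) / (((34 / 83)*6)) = 114655719 / 5923480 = 19.36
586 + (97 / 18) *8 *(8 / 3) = 18926 / 27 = 700.96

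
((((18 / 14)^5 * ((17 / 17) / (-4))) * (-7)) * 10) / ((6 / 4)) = 98415 / 2401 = 40.99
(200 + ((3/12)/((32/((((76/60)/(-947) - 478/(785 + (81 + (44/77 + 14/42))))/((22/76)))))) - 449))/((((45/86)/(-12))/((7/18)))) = 2729143904415383/1228876822800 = 2220.84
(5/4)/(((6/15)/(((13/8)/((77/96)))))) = 6.33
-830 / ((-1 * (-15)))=-166 / 3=-55.33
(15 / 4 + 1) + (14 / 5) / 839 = 79761 / 16780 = 4.75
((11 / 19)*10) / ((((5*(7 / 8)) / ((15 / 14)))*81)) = 440 / 25137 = 0.02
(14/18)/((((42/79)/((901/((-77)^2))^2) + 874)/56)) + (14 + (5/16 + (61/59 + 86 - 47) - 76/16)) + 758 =24671444593940059/30547389010608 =807.64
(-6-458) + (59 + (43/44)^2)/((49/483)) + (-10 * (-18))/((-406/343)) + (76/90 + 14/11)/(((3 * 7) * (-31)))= -41260907407/1644738480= -25.09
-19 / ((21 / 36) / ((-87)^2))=-1725732 / 7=-246533.14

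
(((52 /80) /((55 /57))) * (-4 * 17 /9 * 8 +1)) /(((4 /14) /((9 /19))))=-29211 /440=-66.39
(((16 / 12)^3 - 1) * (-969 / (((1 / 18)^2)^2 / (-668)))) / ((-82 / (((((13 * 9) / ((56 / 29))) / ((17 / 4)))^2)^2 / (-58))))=391144083260536283301 / 483640633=808749423790.73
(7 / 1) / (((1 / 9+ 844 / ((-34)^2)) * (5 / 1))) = 1.66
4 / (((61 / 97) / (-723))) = -280524 / 61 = -4598.75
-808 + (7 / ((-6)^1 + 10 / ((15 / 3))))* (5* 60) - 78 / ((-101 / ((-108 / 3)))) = -137441 / 101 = -1360.80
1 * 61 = 61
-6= -6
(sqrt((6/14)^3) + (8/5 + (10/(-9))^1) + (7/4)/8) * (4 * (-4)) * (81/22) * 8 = -18342/55 - 15552 * sqrt(21)/539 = -465.71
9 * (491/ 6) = 1473/ 2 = 736.50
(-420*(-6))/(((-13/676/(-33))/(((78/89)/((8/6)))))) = 252972720/89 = 2842390.11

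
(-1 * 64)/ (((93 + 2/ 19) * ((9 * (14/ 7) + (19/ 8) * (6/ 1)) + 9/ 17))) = -0.02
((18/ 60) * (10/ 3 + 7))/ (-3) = -31/ 30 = -1.03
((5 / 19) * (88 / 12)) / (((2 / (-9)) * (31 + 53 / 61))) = -3355 / 12312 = -0.27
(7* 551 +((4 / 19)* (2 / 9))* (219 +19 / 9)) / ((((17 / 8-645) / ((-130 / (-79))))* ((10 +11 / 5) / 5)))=-154747918000 / 38142756063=-4.06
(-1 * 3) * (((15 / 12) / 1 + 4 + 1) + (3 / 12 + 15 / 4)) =-123 / 4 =-30.75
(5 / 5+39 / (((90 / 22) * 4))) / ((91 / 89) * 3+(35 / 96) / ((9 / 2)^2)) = 1.10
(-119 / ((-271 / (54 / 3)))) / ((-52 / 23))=-24633 / 7046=-3.50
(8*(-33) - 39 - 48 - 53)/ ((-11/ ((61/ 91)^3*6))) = 550201944/ 8289281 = 66.38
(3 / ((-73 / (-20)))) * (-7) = -420 / 73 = -5.75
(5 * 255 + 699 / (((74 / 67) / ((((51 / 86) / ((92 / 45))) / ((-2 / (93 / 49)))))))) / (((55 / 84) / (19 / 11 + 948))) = 395905305352509 / 247954168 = 1596687.44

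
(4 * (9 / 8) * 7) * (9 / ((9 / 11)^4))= 102487 / 162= 632.64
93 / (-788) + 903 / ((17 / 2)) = 1421547 / 13396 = 106.12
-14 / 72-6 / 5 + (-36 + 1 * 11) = -4751 / 180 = -26.39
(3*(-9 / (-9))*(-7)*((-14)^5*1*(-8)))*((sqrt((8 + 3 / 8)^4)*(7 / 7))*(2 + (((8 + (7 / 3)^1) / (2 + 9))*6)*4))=-1711129409640 / 11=-155557219058.18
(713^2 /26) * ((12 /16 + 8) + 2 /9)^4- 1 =5533362794106913 /43670016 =126708513.09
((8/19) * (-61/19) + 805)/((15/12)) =1160468/1805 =642.92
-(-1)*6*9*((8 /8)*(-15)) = -810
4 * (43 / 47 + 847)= 159408 / 47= 3391.66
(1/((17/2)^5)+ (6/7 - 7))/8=-61053627/79511992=-0.77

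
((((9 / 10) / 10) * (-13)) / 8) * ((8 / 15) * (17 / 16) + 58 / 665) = -101751 / 1064000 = -0.10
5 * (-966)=-4830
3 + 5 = 8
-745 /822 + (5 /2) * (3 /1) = 2710 /411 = 6.59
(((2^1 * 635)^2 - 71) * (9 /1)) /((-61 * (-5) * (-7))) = -14515461 /2135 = -6798.81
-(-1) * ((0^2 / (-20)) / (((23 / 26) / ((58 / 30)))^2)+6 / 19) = 6 / 19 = 0.32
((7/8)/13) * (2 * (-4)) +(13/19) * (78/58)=0.38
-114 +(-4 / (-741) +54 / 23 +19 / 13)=-110.19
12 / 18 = 2 / 3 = 0.67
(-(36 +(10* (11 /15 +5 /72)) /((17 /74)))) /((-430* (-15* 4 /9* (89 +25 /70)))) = -8939 /32275800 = -0.00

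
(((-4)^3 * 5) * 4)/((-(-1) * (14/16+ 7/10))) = -51200/63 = -812.70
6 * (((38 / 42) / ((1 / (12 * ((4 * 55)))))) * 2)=200640 / 7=28662.86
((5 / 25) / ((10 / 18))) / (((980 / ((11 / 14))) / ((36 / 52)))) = 891 / 4459000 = 0.00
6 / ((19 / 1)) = 6 / 19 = 0.32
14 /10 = 7 /5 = 1.40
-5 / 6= -0.83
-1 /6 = -0.17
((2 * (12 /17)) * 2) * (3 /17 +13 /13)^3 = 384000 /83521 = 4.60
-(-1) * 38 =38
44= 44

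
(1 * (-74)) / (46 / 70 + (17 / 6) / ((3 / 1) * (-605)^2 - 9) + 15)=-17063945640 / 3610441603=-4.73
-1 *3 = -3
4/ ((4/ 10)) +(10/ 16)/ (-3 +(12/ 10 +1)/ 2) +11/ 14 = 5563/ 532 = 10.46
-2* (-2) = 4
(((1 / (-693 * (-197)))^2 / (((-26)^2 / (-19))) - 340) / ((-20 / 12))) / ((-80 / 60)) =-4283754114079459 / 27998392902480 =-153.00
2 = 2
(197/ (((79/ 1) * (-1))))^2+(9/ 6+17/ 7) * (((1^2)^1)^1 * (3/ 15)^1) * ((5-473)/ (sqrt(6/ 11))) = 38809/ 6241-429 * sqrt(66)/ 7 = -491.67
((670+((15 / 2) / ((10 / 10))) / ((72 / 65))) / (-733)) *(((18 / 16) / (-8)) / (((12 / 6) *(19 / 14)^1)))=682185 / 14261248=0.05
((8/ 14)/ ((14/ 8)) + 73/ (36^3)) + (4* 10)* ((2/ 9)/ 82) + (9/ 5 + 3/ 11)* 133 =1423413378263/ 5155254720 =276.11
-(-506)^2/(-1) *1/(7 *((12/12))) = 256036/7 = 36576.57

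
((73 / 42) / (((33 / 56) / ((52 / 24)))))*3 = 1898 / 99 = 19.17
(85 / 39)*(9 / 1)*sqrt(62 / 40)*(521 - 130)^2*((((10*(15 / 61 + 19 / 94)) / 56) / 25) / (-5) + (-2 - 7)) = -40239703592277*sqrt(155) / 14908400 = -33603892.41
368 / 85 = 4.33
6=6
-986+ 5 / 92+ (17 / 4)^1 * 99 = -25999 / 46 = -565.20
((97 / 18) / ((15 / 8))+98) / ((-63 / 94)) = -1280092 / 8505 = -150.51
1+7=8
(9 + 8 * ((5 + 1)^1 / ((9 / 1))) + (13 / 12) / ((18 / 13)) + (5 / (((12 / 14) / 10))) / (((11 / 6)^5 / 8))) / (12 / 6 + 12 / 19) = 4976678797 / 347870160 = 14.31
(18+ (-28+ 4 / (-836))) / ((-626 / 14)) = 14637 / 65417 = 0.22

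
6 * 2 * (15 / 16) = 45 / 4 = 11.25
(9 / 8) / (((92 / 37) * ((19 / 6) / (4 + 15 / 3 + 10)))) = 999 / 368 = 2.71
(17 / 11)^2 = 289 / 121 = 2.39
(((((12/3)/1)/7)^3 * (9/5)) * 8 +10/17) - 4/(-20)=101317/29155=3.48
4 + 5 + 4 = 13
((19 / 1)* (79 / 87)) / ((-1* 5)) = -1501 / 435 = -3.45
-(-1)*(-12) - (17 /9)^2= -1261 /81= -15.57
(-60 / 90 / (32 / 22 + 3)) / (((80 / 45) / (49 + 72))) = -3993 / 392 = -10.19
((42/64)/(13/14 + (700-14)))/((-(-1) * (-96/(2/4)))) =-49/9847808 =-0.00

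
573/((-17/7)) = -4011/17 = -235.94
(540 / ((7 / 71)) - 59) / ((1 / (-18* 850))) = -580283100 / 7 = -82897585.71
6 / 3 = 2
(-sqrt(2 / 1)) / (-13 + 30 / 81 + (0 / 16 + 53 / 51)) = 459 * sqrt(2) / 5320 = 0.12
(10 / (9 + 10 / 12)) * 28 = 1680 / 59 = 28.47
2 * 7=14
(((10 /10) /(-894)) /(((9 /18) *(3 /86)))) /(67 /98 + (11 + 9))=-8428 /2718207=-0.00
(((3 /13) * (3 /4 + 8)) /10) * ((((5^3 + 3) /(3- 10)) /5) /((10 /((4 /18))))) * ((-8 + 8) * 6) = 0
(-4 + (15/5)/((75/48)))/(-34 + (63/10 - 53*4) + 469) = -104/11465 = -0.01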